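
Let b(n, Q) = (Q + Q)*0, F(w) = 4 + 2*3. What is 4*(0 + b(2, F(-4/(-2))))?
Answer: 0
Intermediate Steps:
F(w) = 10 (F(w) = 4 + 6 = 10)
b(n, Q) = 0 (b(n, Q) = (2*Q)*0 = 0)
4*(0 + b(2, F(-4/(-2)))) = 4*(0 + 0) = 4*0 = 0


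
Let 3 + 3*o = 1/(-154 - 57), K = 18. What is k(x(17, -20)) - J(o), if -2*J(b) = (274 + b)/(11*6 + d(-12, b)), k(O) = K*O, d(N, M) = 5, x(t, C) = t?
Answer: 13838962/44943 ≈ 307.92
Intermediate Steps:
k(O) = 18*O
o = -634/633 (o = -1 + 1/(3*(-154 - 57)) = -1 + (⅓)/(-211) = -1 + (⅓)*(-1/211) = -1 - 1/633 = -634/633 ≈ -1.0016)
J(b) = -137/71 - b/142 (J(b) = -(274 + b)/(2*(11*6 + 5)) = -(274 + b)/(2*(66 + 5)) = -(274 + b)/(2*71) = -(274/71 + b/71)/2 = -137/71 - b/142)
k(x(17, -20)) - J(o) = 18*17 - (-137/71 - 1/142*(-634/633)) = 306 - (-137/71 + 317/44943) = 306 - 1*(-86404/44943) = 306 + 86404/44943 = 13838962/44943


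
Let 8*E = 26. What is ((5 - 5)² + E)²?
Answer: 169/16 ≈ 10.563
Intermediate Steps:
E = 13/4 (E = (⅛)*26 = 13/4 ≈ 3.2500)
((5 - 5)² + E)² = ((5 - 5)² + 13/4)² = (0² + 13/4)² = (0 + 13/4)² = (13/4)² = 169/16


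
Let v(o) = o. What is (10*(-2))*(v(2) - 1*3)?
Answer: 20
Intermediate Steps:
(10*(-2))*(v(2) - 1*3) = (10*(-2))*(2 - 1*3) = -20*(2 - 3) = -20*(-1) = 20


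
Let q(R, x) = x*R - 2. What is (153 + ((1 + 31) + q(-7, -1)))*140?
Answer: 26600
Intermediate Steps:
q(R, x) = -2 + R*x (q(R, x) = R*x - 2 = -2 + R*x)
(153 + ((1 + 31) + q(-7, -1)))*140 = (153 + ((1 + 31) + (-2 - 7*(-1))))*140 = (153 + (32 + (-2 + 7)))*140 = (153 + (32 + 5))*140 = (153 + 37)*140 = 190*140 = 26600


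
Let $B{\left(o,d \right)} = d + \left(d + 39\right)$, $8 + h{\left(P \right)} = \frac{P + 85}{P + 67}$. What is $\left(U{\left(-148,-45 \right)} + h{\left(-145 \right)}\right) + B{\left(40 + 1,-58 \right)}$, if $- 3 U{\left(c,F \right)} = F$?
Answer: $- \frac{900}{13} \approx -69.231$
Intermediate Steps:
$U{\left(c,F \right)} = - \frac{F}{3}$
$h{\left(P \right)} = -8 + \frac{85 + P}{67 + P}$ ($h{\left(P \right)} = -8 + \frac{P + 85}{P + 67} = -8 + \frac{85 + P}{67 + P}$)
$B{\left(o,d \right)} = 39 + 2 d$ ($B{\left(o,d \right)} = d + \left(39 + d\right) = 39 + 2 d$)
$\left(U{\left(-148,-45 \right)} + h{\left(-145 \right)}\right) + B{\left(40 + 1,-58 \right)} = \left(\left(- \frac{1}{3}\right) \left(-45\right) + \frac{-451 - -1015}{67 - 145}\right) + \left(39 + 2 \left(-58\right)\right) = \left(15 + \frac{-451 + 1015}{-78}\right) + \left(39 - 116\right) = \left(15 - \frac{94}{13}\right) - 77 = \frac{101}{13} - 77 = - \frac{900}{13}$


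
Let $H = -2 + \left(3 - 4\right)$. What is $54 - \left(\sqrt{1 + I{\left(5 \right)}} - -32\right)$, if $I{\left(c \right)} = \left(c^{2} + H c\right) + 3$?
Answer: $22 - \sqrt{14} \approx 18.258$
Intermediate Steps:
$H = -3$ ($H = -2 + \left(3 - 4\right) = -2 - 1 = -3$)
$I{\left(c \right)} = 3 + c^{2} - 3 c$ ($I{\left(c \right)} = \left(c^{2} - 3 c\right) + 3 = 3 + c^{2} - 3 c$)
$54 - \left(\sqrt{1 + I{\left(5 \right)}} - -32\right) = 54 - \left(\sqrt{1 + \left(3 + 5^{2} - 15\right)} - -32\right) = 54 - \left(\sqrt{1 + \left(3 + 25 - 15\right)} + 32\right) = 54 - \left(\sqrt{1 + 13} + 32\right) = 54 - \left(\sqrt{14} + 32\right) = 54 - \left(32 + \sqrt{14}\right) = 22 - \sqrt{14}$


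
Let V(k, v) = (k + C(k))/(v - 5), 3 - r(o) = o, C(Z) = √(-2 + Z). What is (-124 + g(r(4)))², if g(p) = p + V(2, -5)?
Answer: 391876/25 ≈ 15675.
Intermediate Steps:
r(o) = 3 - o
V(k, v) = (k + √(-2 + k))/(-5 + v) (V(k, v) = (k + √(-2 + k))/(v - 5) = (k + √(-2 + k))/(-5 + v))
g(p) = -⅕ + p (g(p) = p + (2 + √(-2 + 2))/(-5 - 5) = p + (2 + √0)/(-10) = p - (2 + 0)/10 = p - ⅒*2 = p - ⅕ = -⅕ + p)
(-124 + g(r(4)))² = (-124 + (-⅕ + (3 - 1*4)))² = (-124 + (-⅕ + (3 - 4)))² = (-124 + (-⅕ - 1))² = (-124 - 6/5)² = (-626/5)² = 391876/25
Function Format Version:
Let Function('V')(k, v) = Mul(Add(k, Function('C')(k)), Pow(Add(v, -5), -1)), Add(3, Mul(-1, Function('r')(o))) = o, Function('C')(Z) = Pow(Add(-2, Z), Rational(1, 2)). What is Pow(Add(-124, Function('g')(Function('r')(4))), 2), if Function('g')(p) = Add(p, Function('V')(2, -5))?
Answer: Rational(391876, 25) ≈ 15675.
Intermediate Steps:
Function('r')(o) = Add(3, Mul(-1, o))
Function('V')(k, v) = Mul(Pow(Add(-5, v), -1), Add(k, Pow(Add(-2, k), Rational(1, 2)))) (Function('V')(k, v) = Mul(Add(k, Pow(Add(-2, k), Rational(1, 2))), Pow(Add(v, -5), -1)) = Mul(Add(k, Pow(Add(-2, k), Rational(1, 2))), Pow(Add(-5, v), -1)) = Mul(Pow(Add(-5, v), -1), Add(k, Pow(Add(-2, k), Rational(1, 2)))))
Function('g')(p) = Add(Rational(-1, 5), p) (Function('g')(p) = Add(p, Mul(Pow(Add(-5, -5), -1), Add(2, Pow(Add(-2, 2), Rational(1, 2))))) = Add(p, Mul(Pow(-10, -1), Add(2, Pow(0, Rational(1, 2))))) = Add(p, Mul(Rational(-1, 10), Add(2, 0))) = Add(p, Mul(Rational(-1, 10), 2)) = Add(p, Rational(-1, 5)) = Add(Rational(-1, 5), p))
Pow(Add(-124, Function('g')(Function('r')(4))), 2) = Pow(Add(-124, Add(Rational(-1, 5), Add(3, Mul(-1, 4)))), 2) = Pow(Add(-124, Add(Rational(-1, 5), Add(3, -4))), 2) = Pow(Add(-124, Add(Rational(-1, 5), -1)), 2) = Pow(Add(-124, Rational(-6, 5)), 2) = Pow(Rational(-626, 5), 2) = Rational(391876, 25)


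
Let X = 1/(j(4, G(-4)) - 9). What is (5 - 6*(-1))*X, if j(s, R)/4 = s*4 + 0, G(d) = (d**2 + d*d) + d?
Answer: 1/5 ≈ 0.20000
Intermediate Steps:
G(d) = d + 2*d**2 (G(d) = (d**2 + d**2) + d = 2*d**2 + d = d + 2*d**2)
j(s, R) = 16*s (j(s, R) = 4*(s*4 + 0) = 4*(4*s + 0) = 4*(4*s) = 16*s)
X = 1/55 (X = 1/(16*4 - 9) = 1/(64 - 9) = 1/55 ≈ 0.018182)
(5 - 6*(-1))*X = (5 - 6*(-1))*(1/55) = (5 + 6)*(1/55) = 11*(1/55) = 1/5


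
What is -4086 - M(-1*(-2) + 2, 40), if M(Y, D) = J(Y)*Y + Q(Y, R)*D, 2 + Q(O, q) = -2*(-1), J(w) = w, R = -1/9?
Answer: -4102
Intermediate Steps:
R = -⅑ (R = -1*⅑ = -⅑ ≈ -0.11111)
Q(O, q) = 0 (Q(O, q) = -2 - 2*(-1) = -2 + 2 = 0)
M(Y, D) = Y² (M(Y, D) = Y*Y + 0*D = Y² + 0 = Y²)
-4086 - M(-1*(-2) + 2, 40) = -4086 - (-1*(-2) + 2)² = -4086 - (2 + 2)² = -4086 - 1*4² = -4086 - 1*16 = -4086 - 16 = -4102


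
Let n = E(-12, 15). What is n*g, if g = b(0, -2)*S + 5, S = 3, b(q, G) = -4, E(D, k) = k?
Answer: -105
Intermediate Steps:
g = -7 (g = -4*3 + 5 = -12 + 5 = -7)
n = 15
n*g = 15*(-7) = -105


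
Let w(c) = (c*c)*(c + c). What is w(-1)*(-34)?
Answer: 68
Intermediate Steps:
w(c) = 2*c³ (w(c) = c²*(2*c) = 2*c³)
w(-1)*(-34) = (2*(-1)³)*(-34) = (2*(-1))*(-34) = -2*(-34) = 68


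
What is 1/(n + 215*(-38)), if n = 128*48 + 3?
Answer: -1/2023 ≈ -0.00049432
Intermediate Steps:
n = 6147 (n = 6144 + 3 = 6147)
1/(n + 215*(-38)) = 1/(6147 + 215*(-38)) = 1/(6147 - 8170) = 1/(-2023) = -1/2023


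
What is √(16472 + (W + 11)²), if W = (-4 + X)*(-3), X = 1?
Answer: 2*√4218 ≈ 129.89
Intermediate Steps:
W = 9 (W = (-4 + 1)*(-3) = -3*(-3) = 9)
√(16472 + (W + 11)²) = √(16472 + (9 + 11)²) = √(16472 + 20²) = √(16472 + 400) = √16872 = 2*√4218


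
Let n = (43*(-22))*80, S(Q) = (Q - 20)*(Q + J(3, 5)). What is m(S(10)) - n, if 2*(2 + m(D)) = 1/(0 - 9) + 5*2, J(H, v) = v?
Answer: 1362293/18 ≈ 75683.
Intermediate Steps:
S(Q) = (-20 + Q)*(5 + Q) (S(Q) = (Q - 20)*(Q + 5) = (-20 + Q)*(5 + Q))
m(D) = 53/18 (m(D) = -2 + (1/(0 - 9) + 5*2)/2 = -2 + (1/(-9) + 10)/2 = -2 + (-⅑ + 10)/2 = -2 + (½)*(89/9) = -2 + 89/18 = 53/18)
n = -75680 (n = -946*80 = -75680)
m(S(10)) - n = 53/18 - 1*(-75680) = 53/18 + 75680 = 1362293/18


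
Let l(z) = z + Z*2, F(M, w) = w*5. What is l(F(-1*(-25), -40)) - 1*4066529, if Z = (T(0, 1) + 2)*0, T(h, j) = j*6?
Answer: -4066729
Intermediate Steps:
F(M, w) = 5*w
T(h, j) = 6*j
Z = 0 (Z = (6*1 + 2)*0 = (6 + 2)*0 = 8*0 = 0)
l(z) = z (l(z) = z + 0*2 = z + 0 = z)
l(F(-1*(-25), -40)) - 1*4066529 = 5*(-40) - 1*4066529 = -200 - 4066529 = -4066729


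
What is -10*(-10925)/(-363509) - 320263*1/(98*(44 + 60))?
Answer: -117531958867/3704883728 ≈ -31.724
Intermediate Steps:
-10*(-10925)/(-363509) - 320263*1/(98*(44 + 60)) = 109250*(-1/363509) - 320263/(104*98) = -109250/363509 - 320263/10192 = -117531958867/3704883728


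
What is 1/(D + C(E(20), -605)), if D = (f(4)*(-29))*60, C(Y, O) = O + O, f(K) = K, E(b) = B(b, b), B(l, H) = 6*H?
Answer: -1/8170 ≈ -0.00012240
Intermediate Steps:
E(b) = 6*b
C(Y, O) = 2*O
D = -6960 (D = (4*(-29))*60 = -116*60 = -6960)
1/(D + C(E(20), -605)) = 1/(-6960 + 2*(-605)) = 1/(-6960 - 1210) = 1/(-8170) = -1/8170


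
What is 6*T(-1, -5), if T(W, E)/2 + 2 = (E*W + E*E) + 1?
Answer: 348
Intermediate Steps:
T(W, E) = -2 + 2*E² + 2*E*W (T(W, E) = -4 + 2*((E*W + E*E) + 1) = -4 + 2*((E*W + E²) + 1) = -4 + 2*((E² + E*W) + 1) = -4 + 2*(1 + E² + E*W) = -4 + (2 + 2*E² + 2*E*W) = -2 + 2*E² + 2*E*W)
6*T(-1, -5) = 6*(-2 + 2*(-5)² + 2*(-5)*(-1)) = 6*(-2 + 2*25 + 10) = 6*(-2 + 50 + 10) = 6*58 = 348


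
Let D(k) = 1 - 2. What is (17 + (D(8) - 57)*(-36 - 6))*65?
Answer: 159445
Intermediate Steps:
D(k) = -1
(17 + (D(8) - 57)*(-36 - 6))*65 = (17 + (-1 - 57)*(-36 - 6))*65 = (17 - 58*(-42))*65 = (17 + 2436)*65 = 2453*65 = 159445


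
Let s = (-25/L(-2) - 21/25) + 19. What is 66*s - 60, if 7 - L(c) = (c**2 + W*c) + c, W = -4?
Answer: 42214/25 ≈ 1688.6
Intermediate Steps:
L(c) = 7 - c**2 + 3*c (L(c) = 7 - ((c**2 - 4*c) + c) = 7 - (c**2 - 3*c) = 7 + (-c**2 + 3*c) = 7 - c**2 + 3*c)
s = 1987/75 (s = (-25/(7 - 1*(-2)**2 + 3*(-2)) - 21/25) + 19 = (-25/(7 - 1*4 - 6) - 21*1/25) + 19 = (-25/(7 - 4 - 6) - 21/25) + 19 = (-25/(-3) - 21/25) + 19 = (-25*(-1/3) - 21/25) + 19 = (25/3 - 21/25) + 19 = 562/75 + 19 = 1987/75 ≈ 26.493)
66*s - 60 = 66*(1987/75) - 60 = 43714/25 - 60 = 42214/25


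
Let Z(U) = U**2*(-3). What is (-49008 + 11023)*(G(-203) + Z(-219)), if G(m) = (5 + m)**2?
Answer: 3976231815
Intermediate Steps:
Z(U) = -3*U**2
(-49008 + 11023)*(G(-203) + Z(-219)) = (-49008 + 11023)*((5 - 203)**2 - 3*(-219)**2) = -37985*((-198)**2 - 3*47961) = -37985*(39204 - 143883) = -37985*(-104679) = 3976231815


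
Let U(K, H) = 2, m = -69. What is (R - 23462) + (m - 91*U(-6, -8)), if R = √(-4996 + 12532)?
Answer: -23713 + 4*√471 ≈ -23626.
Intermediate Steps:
R = 4*√471 (R = √7536 = 4*√471 ≈ 86.810)
(R - 23462) + (m - 91*U(-6, -8)) = (4*√471 - 23462) + (-69 - 91*2) = (-23462 + 4*√471) + (-69 - 182) = (-23462 + 4*√471) - 251 = -23713 + 4*√471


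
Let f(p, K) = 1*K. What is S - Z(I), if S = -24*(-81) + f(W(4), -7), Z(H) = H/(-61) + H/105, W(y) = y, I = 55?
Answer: 2481781/1281 ≈ 1937.4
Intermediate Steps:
f(p, K) = K
Z(H) = -44*H/6405 (Z(H) = H*(-1/61) + H*(1/105) = -H/61 + H/105 = -44*H/6405)
S = 1937 (S = -24*(-81) - 7 = 1944 - 7 = 1937)
S - Z(I) = 1937 - (-44)*55/6405 = 1937 - 1*(-484/1281) = 1937 + 484/1281 = 2481781/1281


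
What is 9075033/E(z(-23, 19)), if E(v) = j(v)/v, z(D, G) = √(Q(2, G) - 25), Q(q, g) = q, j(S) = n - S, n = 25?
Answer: -23191751/72 + 25208425*I*√23/72 ≈ -3.2211e+5 + 1.6791e+6*I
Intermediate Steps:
j(S) = 25 - S
z(D, G) = I*√23 (z(D, G) = √(2 - 25) = √(-23) = I*√23)
E(v) = (25 - v)/v
9075033/E(z(-23, 19)) = 9075033/(((25 - I*√23)/((I*√23)))) = 9075033/(((-I*√23/23)*(25 - I*√23))) = 9075033/((-I*√23*(25 - I*√23)/23)) = 9075033*(I*√23/(25 - I*√23)) = 9075033*I*√23/(25 - I*√23)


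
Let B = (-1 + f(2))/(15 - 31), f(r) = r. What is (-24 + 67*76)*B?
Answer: -1267/4 ≈ -316.75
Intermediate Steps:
B = -1/16 (B = (-1 + 2)/(15 - 31) = 1/(-16) = 1*(-1/16) = -1/16 ≈ -0.062500)
(-24 + 67*76)*B = (-24 + 67*76)*(-1/16) = (-24 + 5092)*(-1/16) = 5068*(-1/16) = -1267/4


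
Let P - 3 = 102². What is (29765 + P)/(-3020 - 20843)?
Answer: -40172/23863 ≈ -1.6834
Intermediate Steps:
P = 10407 (P = 3 + 102² = 3 + 10404 = 10407)
(29765 + P)/(-3020 - 20843) = (29765 + 10407)/(-3020 - 20843) = 40172/(-23863) = 40172*(-1/23863) = -40172/23863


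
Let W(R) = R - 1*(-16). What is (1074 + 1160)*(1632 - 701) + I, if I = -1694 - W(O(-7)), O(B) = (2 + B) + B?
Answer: 2078156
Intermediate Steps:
O(B) = 2 + 2*B
W(R) = 16 + R (W(R) = R + 16 = 16 + R)
I = -1698 (I = -1694 - (16 + (2 + 2*(-7))) = -1694 - (16 + (2 - 14)) = -1694 - (16 - 12) = -1694 - 1*4 = -1694 - 4 = -1698)
(1074 + 1160)*(1632 - 701) + I = (1074 + 1160)*(1632 - 701) - 1698 = 2234*931 - 1698 = 2079854 - 1698 = 2078156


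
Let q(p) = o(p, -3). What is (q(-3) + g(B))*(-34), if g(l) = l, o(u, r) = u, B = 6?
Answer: -102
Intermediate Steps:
q(p) = p
(q(-3) + g(B))*(-34) = (-3 + 6)*(-34) = 3*(-34) = -102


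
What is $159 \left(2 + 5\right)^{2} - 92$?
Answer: $7699$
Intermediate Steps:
$159 \left(2 + 5\right)^{2} - 92 = 159 \cdot 7^{2} - 92 = 159 \cdot 49 - 92 = 7791 - 92 = 7699$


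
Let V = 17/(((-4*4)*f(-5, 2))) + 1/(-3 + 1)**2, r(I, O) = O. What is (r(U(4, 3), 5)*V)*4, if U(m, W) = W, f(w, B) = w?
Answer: 37/4 ≈ 9.2500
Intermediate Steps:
V = 37/80 (V = 17/((-4*4*(-5))) + 1/(-3 + 1)**2 = 17/((-16*(-5))) + 1/(-2)**2 = 17/80 + 1/4 = 37/80 ≈ 0.46250)
(r(U(4, 3), 5)*V)*4 = (5*(37/80))*4 = (37/16)*4 = 37/4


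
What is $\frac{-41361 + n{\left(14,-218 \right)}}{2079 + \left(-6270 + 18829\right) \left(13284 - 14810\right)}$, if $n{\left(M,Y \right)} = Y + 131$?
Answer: $\frac{41448}{19162955} \approx 0.0021629$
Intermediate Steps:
$n{\left(M,Y \right)} = 131 + Y$
$\frac{-41361 + n{\left(14,-218 \right)}}{2079 + \left(-6270 + 18829\right) \left(13284 - 14810\right)} = \frac{-41361 + \left(131 - 218\right)}{2079 + \left(-6270 + 18829\right) \left(13284 - 14810\right)} = \frac{-41361 - 87}{2079 + 12559 \left(-1526\right)} = - \frac{41448}{2079 - 19165034} = - \frac{41448}{-19162955} = \left(-41448\right) \left(- \frac{1}{19162955}\right) = \frac{41448}{19162955}$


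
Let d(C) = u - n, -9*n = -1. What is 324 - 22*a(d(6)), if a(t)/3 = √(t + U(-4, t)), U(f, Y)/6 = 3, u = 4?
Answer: 324 - 22*√197 ≈ 15.215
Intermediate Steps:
n = ⅑ (n = -⅑*(-1) = ⅑ ≈ 0.11111)
U(f, Y) = 18 (U(f, Y) = 6*3 = 18)
d(C) = 35/9 (d(C) = 4 - 1*⅑ = 4 - ⅑ = 35/9)
a(t) = 3*√(18 + t) (a(t) = 3*√(t + 18) = 3*√(18 + t))
324 - 22*a(d(6)) = 324 - 66*√(18 + 35/9) = 324 - 66*√(197/9) = 324 - 66*√197/3 = 324 - 22*√197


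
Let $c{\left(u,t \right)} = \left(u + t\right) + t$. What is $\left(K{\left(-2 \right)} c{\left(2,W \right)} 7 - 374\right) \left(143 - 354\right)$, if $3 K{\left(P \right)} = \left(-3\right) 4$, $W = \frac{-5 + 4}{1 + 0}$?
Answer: $78914$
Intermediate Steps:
$W = -1$ ($W = - 1^{-1} = \left(-1\right) 1 = -1$)
$c{\left(u,t \right)} = u + 2 t$ ($c{\left(u,t \right)} = \left(t + u\right) + t = u + 2 t$)
$K{\left(P \right)} = -4$ ($K{\left(P \right)} = \frac{\left(-3\right) 4}{3} = \frac{1}{3} \left(-12\right) = -4$)
$\left(K{\left(-2 \right)} c{\left(2,W \right)} 7 - 374\right) \left(143 - 354\right) = \left(- 4 \left(2 + 2 \left(-1\right)\right) 7 - 374\right) \left(143 - 354\right) = \left(- 4 \left(2 - 2\right) 7 - 374\right) \left(-211\right) = \left(\left(-4\right) 0 \cdot 7 - 374\right) \left(-211\right) = \left(0 \cdot 7 - 374\right) \left(-211\right) = \left(0 - 374\right) \left(-211\right) = \left(-374\right) \left(-211\right) = 78914$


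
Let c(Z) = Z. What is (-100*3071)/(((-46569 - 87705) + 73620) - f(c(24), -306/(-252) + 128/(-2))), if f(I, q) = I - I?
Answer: 153550/30327 ≈ 5.0631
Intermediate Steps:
f(I, q) = 0
(-100*3071)/(((-46569 - 87705) + 73620) - f(c(24), -306/(-252) + 128/(-2))) = (-100*3071)/(((-46569 - 87705) + 73620) - 1*0) = -307100/((-134274 + 73620) + 0) = -307100/(-60654 + 0) = -307100/(-60654) = -307100*(-1/60654) = 153550/30327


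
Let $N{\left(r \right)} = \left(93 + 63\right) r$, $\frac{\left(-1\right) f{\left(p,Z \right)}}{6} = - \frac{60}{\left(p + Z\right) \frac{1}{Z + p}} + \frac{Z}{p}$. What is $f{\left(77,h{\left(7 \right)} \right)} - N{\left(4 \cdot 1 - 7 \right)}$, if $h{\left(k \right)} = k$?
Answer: $\frac{9102}{11} \approx 827.45$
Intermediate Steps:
$f{\left(p,Z \right)} = 360 - \frac{6 Z}{p}$ ($f{\left(p,Z \right)} = - 6 \left(- \frac{60}{\left(p + Z\right) \frac{1}{Z + p}} + \frac{Z}{p}\right) = - 6 \left(- \frac{60}{\left(Z + p\right) \frac{1}{Z + p}} + \frac{Z}{p}\right) = - 6 \left(- \frac{60}{1} + \frac{Z}{p}\right) = - 6 \left(\left(-60\right) 1 + \frac{Z}{p}\right) = - 6 \left(-60 + \frac{Z}{p}\right) = 360 - \frac{6 Z}{p}$)
$N{\left(r \right)} = 156 r$
$f{\left(77,h{\left(7 \right)} \right)} - N{\left(4 \cdot 1 - 7 \right)} = \left(360 - \frac{42}{77}\right) - 156 \left(4 \cdot 1 - 7\right) = \left(360 - 42 \cdot \frac{1}{77}\right) - 156 \left(4 - 7\right) = \left(360 - \frac{6}{11}\right) - 156 \left(-3\right) = \frac{3954}{11} - -468 = \frac{3954}{11} + 468 = \frac{9102}{11}$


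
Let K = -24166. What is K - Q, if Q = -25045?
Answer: 879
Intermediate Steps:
K - Q = -24166 - 1*(-25045) = -24166 + 25045 = 879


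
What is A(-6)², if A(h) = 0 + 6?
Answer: 36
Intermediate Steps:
A(h) = 6
A(-6)² = 6² = 36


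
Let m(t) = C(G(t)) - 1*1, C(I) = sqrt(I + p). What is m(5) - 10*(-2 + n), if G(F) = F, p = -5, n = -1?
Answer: 29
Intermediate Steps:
C(I) = sqrt(-5 + I) (C(I) = sqrt(I - 5) = sqrt(-5 + I))
m(t) = -1 + sqrt(-5 + t) (m(t) = sqrt(-5 + t) - 1*1 = sqrt(-5 + t) - 1 = -1 + sqrt(-5 + t))
m(5) - 10*(-2 + n) = (-1 + sqrt(-5 + 5)) - 10*(-2 - 1) = (-1 + sqrt(0)) - 10*(-3) = (-1 + 0) + 30 = -1 + 30 = 29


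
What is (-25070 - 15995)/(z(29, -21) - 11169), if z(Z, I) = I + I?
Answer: 41065/11211 ≈ 3.6629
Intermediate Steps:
z(Z, I) = 2*I
(-25070 - 15995)/(z(29, -21) - 11169) = (-25070 - 15995)/(2*(-21) - 11169) = -41065/(-42 - 11169) = -41065/(-11211) = -41065*(-1/11211) = 41065/11211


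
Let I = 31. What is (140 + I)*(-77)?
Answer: -13167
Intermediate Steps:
(140 + I)*(-77) = (140 + 31)*(-77) = 171*(-77) = -13167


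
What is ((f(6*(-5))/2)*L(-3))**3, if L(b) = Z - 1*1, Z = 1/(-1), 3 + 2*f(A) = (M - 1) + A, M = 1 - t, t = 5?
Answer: 6859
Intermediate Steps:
M = -4 (M = 1 - 1*5 = 1 - 5 = -4)
f(A) = -4 + A/2 (f(A) = -3/2 + ((-4 - 1) + A)/2 = -3/2 + (-5 + A)/2 = -3/2 + (-5/2 + A/2) = -4 + A/2)
Z = -1
L(b) = -2 (L(b) = -1 - 1*1 = -1 - 1 = -2)
((f(6*(-5))/2)*L(-3))**3 = (((-4 + (6*(-5))/2)/2)*(-2))**3 = (((-4 + (1/2)*(-30))*(1/2))*(-2))**3 = (((-4 - 15)*(1/2))*(-2))**3 = (-19*1/2*(-2))**3 = (-19/2*(-2))**3 = 19**3 = 6859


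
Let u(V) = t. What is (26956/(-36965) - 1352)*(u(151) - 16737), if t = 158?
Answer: 829010281244/36965 ≈ 2.2427e+7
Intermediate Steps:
u(V) = 158
(26956/(-36965) - 1352)*(u(151) - 16737) = (26956/(-36965) - 1352)*(158 - 16737) = (26956*(-1/36965) - 1352)*(-16579) = (-26956/36965 - 1352)*(-16579) = -50003636/36965*(-16579) = 829010281244/36965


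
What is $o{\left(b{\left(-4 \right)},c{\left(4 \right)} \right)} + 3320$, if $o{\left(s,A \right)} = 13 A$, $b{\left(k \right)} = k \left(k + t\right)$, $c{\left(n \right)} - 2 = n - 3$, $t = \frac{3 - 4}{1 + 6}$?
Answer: $3359$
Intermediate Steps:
$t = - \frac{1}{7} \approx -0.14286$
$c{\left(n \right)} = -1 + n$ ($c{\left(n \right)} = 2 + \left(n - 3\right) = 2 + \left(-3 + n\right) = -1 + n$)
$b{\left(k \right)} = k \left(- \frac{1}{7} + k\right)$ ($b{\left(k \right)} = k \left(k - \frac{1}{7}\right) = k \left(- \frac{1}{7} + k\right)$)
$o{\left(b{\left(-4 \right)},c{\left(4 \right)} \right)} + 3320 = 13 \left(-1 + 4\right) + 3320 = 13 \cdot 3 + 3320 = 39 + 3320 = 3359$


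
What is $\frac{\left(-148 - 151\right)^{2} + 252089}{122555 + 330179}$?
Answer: $\frac{170745}{226367} \approx 0.75428$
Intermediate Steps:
$\frac{\left(-148 - 151\right)^{2} + 252089}{122555 + 330179} = \frac{\left(-299\right)^{2} + 252089}{452734} = \left(89401 + 252089\right) \frac{1}{452734} = 341490 \cdot \frac{1}{452734} = \frac{170745}{226367}$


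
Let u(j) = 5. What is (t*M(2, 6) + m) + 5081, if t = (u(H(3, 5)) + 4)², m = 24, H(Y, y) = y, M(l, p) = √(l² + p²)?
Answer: 5105 + 162*√10 ≈ 5617.3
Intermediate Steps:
t = 81 (t = (5 + 4)² = 9² = 81)
(t*M(2, 6) + m) + 5081 = (81*√(2² + 6²) + 24) + 5081 = (81*√(4 + 36) + 24) + 5081 = (81*√40 + 24) + 5081 = (81*(2*√10) + 24) + 5081 = (162*√10 + 24) + 5081 = (24 + 162*√10) + 5081 = 5105 + 162*√10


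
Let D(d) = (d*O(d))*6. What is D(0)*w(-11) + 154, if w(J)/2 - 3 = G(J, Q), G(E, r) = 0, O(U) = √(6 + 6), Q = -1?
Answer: 154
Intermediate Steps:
O(U) = 2*√3 (O(U) = √12 = 2*√3)
w(J) = 6 (w(J) = 6 + 2*0 = 6 + 0 = 6)
D(d) = 12*d*√3 (D(d) = (d*(2*√3))*6 = (2*d*√3)*6 = 12*d*√3)
D(0)*w(-11) + 154 = (12*0*√3)*6 + 154 = 0*6 + 154 = 0 + 154 = 154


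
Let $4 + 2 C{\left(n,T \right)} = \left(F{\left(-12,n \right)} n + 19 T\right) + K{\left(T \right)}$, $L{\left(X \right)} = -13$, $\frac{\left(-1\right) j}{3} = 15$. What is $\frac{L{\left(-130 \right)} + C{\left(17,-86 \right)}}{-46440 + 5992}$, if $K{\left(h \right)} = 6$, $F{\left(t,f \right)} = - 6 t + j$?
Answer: $\frac{1199}{80896} \approx 0.014821$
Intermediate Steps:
$j = -45$ ($j = \left(-3\right) 15 = -45$)
$F{\left(t,f \right)} = -45 - 6 t$ ($F{\left(t,f \right)} = - 6 t - 45 = -45 - 6 t$)
$C{\left(n,T \right)} = 1 + \frac{19 T}{2} + \frac{27 n}{2}$ ($C{\left(n,T \right)} = -2 + \frac{\left(\left(-45 - -72\right) n + 19 T\right) + 6}{2} = -2 + \frac{\left(\left(-45 + 72\right) n + 19 T\right) + 6}{2} = -2 + \frac{\left(27 n + 19 T\right) + 6}{2} = -2 + \frac{\left(19 T + 27 n\right) + 6}{2} = -2 + \frac{6 + 19 T + 27 n}{2} = -2 + \left(3 + \frac{19 T}{2} + \frac{27 n}{2}\right) = 1 + \frac{19 T}{2} + \frac{27 n}{2}$)
$\frac{L{\left(-130 \right)} + C{\left(17,-86 \right)}}{-46440 + 5992} = \frac{-13 + \left(1 + \frac{19}{2} \left(-86\right) + \frac{27}{2} \cdot 17\right)}{-46440 + 5992} = \frac{-13 + \left(1 - 817 + \frac{459}{2}\right)}{-40448} = \left(-13 - \frac{1173}{2}\right) \left(- \frac{1}{40448}\right) = \left(- \frac{1199}{2}\right) \left(- \frac{1}{40448}\right) = \frac{1199}{80896}$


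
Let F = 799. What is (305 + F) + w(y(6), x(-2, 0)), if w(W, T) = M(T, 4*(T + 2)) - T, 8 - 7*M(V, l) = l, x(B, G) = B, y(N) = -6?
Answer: 7750/7 ≈ 1107.1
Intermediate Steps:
M(V, l) = 8/7 - l/7
w(W, T) = -11*T/7 (w(W, T) = (8/7 - 4*(T + 2)/7) - T = (8/7 - 4*(2 + T)/7) - T = (8/7 - (8 + 4*T)/7) - T = (8/7 + (-8/7 - 4*T/7)) - T = -4*T/7 - T = -11*T/7)
(305 + F) + w(y(6), x(-2, 0)) = (305 + 799) - 11/7*(-2) = 1104 + 22/7 = 7750/7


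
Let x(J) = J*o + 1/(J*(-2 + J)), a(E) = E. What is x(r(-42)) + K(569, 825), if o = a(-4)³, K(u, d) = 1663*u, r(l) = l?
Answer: 1753631881/1848 ≈ 9.4894e+5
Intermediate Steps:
o = -64 (o = (-4)³ = -64)
x(J) = -64*J + 1/(J*(-2 + J)) (x(J) = J*(-64) + 1/(J*(-2 + J)) = -64*J + 1/(J*(-2 + J)))
x(r(-42)) + K(569, 825) = (1 - 64*(-42)³ + 128*(-42)²)/((-42)*(-2 - 42)) + 1663*569 = -1/42*(1 - 64*(-74088) + 128*1764)/(-44) + 946247 = -1/42*(-1/44)*(1 + 4741632 + 225792) + 946247 = -1/42*(-1/44)*4967425 + 946247 = 4967425/1848 + 946247 = 1753631881/1848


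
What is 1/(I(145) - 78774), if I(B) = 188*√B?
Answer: -39387/3100109098 - 47*√145/1550054549 ≈ -1.3070e-5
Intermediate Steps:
1/(I(145) - 78774) = 1/(188*√145 - 78774) = 1/(-78774 + 188*√145)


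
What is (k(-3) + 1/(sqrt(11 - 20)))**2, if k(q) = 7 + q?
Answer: (12 - I)**2/9 ≈ 15.889 - 2.6667*I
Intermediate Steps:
(k(-3) + 1/(sqrt(11 - 20)))**2 = ((7 - 3) + 1/(sqrt(11 - 20)))**2 = (4 + 1/(sqrt(-9)))**2 = (4 + 1/(3*I))**2 = (4 - I/3)**2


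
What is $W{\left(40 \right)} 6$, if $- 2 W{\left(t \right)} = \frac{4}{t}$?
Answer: $- \frac{3}{10} \approx -0.3$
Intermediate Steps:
$W{\left(t \right)} = - \frac{2}{t}$ ($W{\left(t \right)} = - \frac{4 \frac{1}{t}}{2} = - \frac{2}{t}$)
$W{\left(40 \right)} 6 = - \frac{2}{40} \cdot 6 = \left(-2\right) \frac{1}{40} \cdot 6 = \left(- \frac{1}{20}\right) 6 = - \frac{3}{10}$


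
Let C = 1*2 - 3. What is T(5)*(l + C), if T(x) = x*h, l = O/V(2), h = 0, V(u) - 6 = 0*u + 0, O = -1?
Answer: 0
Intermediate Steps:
V(u) = 6 (V(u) = 6 + (0*u + 0) = 6 + (0 + 0) = 6 + 0 = 6)
C = -1 (C = 2 - 3 = -1)
l = -1/6 ≈ -0.16667
T(x) = 0 (T(x) = x*0 = 0)
T(5)*(l + C) = 0*(-1/6 - 1) = 0*(-7/6) = 0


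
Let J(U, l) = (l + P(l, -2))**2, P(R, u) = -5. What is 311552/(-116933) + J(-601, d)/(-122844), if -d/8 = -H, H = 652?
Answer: -1071177299327/4788172484 ≈ -223.71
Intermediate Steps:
d = 5216 (d = -(-8)*652 = -8*(-652) = 5216)
J(U, l) = (-5 + l)**2 (J(U, l) = (l - 5)**2 = (-5 + l)**2)
311552/(-116933) + J(-601, d)/(-122844) = 311552/(-116933) + (-5 + 5216)**2/(-122844) = 311552*(-1/116933) + 5211**2*(-1/122844) = -311552/116933 + 27154521*(-1/122844) = -311552/116933 - 9051507/40948 = -1071177299327/4788172484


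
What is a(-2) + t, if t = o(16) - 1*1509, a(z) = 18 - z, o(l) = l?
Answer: -1473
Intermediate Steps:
t = -1493 (t = 16 - 1*1509 = 16 - 1509 = -1493)
a(-2) + t = (18 - 1*(-2)) - 1493 = (18 + 2) - 1493 = 20 - 1493 = -1473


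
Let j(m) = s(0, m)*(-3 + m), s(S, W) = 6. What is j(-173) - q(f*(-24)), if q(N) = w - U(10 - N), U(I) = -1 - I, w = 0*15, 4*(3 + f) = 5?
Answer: -1025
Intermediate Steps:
f = -7/4 (f = -3 + (1/4)*5 = -3 + 5/4 = -7/4 ≈ -1.7500)
w = 0
q(N) = 11 - N (q(N) = 0 - (-1 - (10 - N)) = 0 - (-1 + (-10 + N)) = 0 - (-11 + N) = 0 + (11 - N) = 11 - N)
j(m) = -18 + 6*m (j(m) = 6*(-3 + m) = -18 + 6*m)
j(-173) - q(f*(-24)) = (-18 + 6*(-173)) - (11 - (-7)*(-24)/4) = (-18 - 1038) - (11 - 1*42) = -1056 - (11 - 42) = -1056 - 1*(-31) = -1056 + 31 = -1025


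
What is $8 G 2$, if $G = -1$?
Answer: $-16$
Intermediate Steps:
$8 G 2 = 8 \left(-1\right) 2 = \left(-8\right) 2 = -16$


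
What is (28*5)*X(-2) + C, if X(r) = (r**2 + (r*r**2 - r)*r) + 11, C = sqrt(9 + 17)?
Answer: 3780 + sqrt(26) ≈ 3785.1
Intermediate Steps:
C = sqrt(26) ≈ 5.0990
X(r) = 11 + r**2 + r*(r**3 - r) (X(r) = (r**2 + (r**3 - r)*r) + 11 = (r**2 + r*(r**3 - r)) + 11 = 11 + r**2 + r*(r**3 - r))
(28*5)*X(-2) + C = (28*5)*(11 + (-2)**4) + sqrt(26) = 140*(11 + 16) + sqrt(26) = 140*27 + sqrt(26) = 3780 + sqrt(26)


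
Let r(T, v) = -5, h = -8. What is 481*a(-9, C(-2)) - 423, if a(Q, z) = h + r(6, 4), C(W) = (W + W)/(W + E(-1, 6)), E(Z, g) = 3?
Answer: -6676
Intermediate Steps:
C(W) = 2*W/(3 + W) (C(W) = (W + W)/(W + 3) = (2*W)/(3 + W) = 2*W/(3 + W))
a(Q, z) = -13 (a(Q, z) = -8 - 5 = -13)
481*a(-9, C(-2)) - 423 = 481*(-13) - 423 = -6253 - 423 = -6676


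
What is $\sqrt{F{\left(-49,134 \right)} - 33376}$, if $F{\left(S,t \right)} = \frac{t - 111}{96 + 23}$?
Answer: $\frac{i \sqrt{472634799}}{119} \approx 182.69 i$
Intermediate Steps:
$F{\left(S,t \right)} = - \frac{111}{119} + \frac{t}{119}$ ($F{\left(S,t \right)} = \frac{-111 + t}{119} = \left(-111 + t\right) \frac{1}{119} = - \frac{111}{119} + \frac{t}{119}$)
$\sqrt{F{\left(-49,134 \right)} - 33376} = \sqrt{\left(- \frac{111}{119} + \frac{1}{119} \cdot 134\right) - 33376} = \sqrt{\left(- \frac{111}{119} + \frac{134}{119}\right) - 33376} = \sqrt{\frac{23}{119} - 33376} = \sqrt{- \frac{3971721}{119}} = \frac{i \sqrt{472634799}}{119}$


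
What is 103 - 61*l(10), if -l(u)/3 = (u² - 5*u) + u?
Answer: 11083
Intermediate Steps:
l(u) = -3*u² + 12*u (l(u) = -3*((u² - 5*u) + u) = -3*(u² - 4*u) = -3*u² + 12*u)
103 - 61*l(10) = 103 - 183*10*(4 - 1*10) = 103 - 183*10*(4 - 10) = 103 - 183*10*(-6) = 103 - 61*(-180) = 103 + 10980 = 11083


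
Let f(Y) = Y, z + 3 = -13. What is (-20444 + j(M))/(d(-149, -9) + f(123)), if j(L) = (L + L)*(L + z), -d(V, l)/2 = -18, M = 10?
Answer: -388/3 ≈ -129.33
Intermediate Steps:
z = -16 (z = -3 - 13 = -16)
d(V, l) = 36 (d(V, l) = -2*(-18) = 36)
j(L) = 2*L*(-16 + L) (j(L) = (L + L)*(L - 16) = (2*L)*(-16 + L) = 2*L*(-16 + L))
(-20444 + j(M))/(d(-149, -9) + f(123)) = (-20444 + 2*10*(-16 + 10))/(36 + 123) = (-20444 + 2*10*(-6))/159 = (-20444 - 120)*(1/159) = -20564*1/159 = -388/3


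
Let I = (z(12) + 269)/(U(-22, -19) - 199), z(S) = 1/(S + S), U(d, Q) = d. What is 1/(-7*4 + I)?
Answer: -5304/154969 ≈ -0.034226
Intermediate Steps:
z(S) = 1/(2*S)
I = -6457/5304 (I = ((½)/12 + 269)/(-22 - 199) = ((½)*(1/12) + 269)/(-221) = (1/24 + 269)*(-1/221) = (6457/24)*(-1/221) = -6457/5304 ≈ -1.2174)
1/(-7*4 + I) = 1/(-7*4 - 6457/5304) = 1/(-28 - 6457/5304) = 1/(-154969/5304) = -5304/154969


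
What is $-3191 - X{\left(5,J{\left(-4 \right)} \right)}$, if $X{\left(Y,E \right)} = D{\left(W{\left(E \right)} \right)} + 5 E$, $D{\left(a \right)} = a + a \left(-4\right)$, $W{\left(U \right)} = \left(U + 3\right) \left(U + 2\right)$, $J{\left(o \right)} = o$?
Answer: $-3165$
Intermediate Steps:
$W{\left(U \right)} = \left(2 + U\right) \left(3 + U\right)$ ($W{\left(U \right)} = \left(3 + U\right) \left(2 + U\right) = \left(2 + U\right) \left(3 + U\right)$)
$D{\left(a \right)} = - 3 a$ ($D{\left(a \right)} = a - 4 a = - 3 a$)
$X{\left(Y,E \right)} = -18 - 10 E - 3 E^{2}$ ($X{\left(Y,E \right)} = - 3 \left(6 + E^{2} + 5 E\right) + 5 E = \left(-18 - 15 E - 3 E^{2}\right) + 5 E = -18 - 10 E - 3 E^{2}$)
$-3191 - X{\left(5,J{\left(-4 \right)} \right)} = -3191 - \left(-18 - -40 - 3 \left(-4\right)^{2}\right) = -3191 - \left(-18 + 40 - 48\right) = -3191 - -26 = -3191 + 26 = -3165$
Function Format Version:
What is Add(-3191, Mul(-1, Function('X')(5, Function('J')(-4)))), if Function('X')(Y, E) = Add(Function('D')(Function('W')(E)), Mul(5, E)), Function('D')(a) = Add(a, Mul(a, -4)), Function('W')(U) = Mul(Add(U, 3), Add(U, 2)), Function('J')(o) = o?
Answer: -3165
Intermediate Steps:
Function('W')(U) = Mul(Add(2, U), Add(3, U)) (Function('W')(U) = Mul(Add(3, U), Add(2, U)) = Mul(Add(2, U), Add(3, U)))
Function('D')(a) = Mul(-3, a) (Function('D')(a) = Add(a, Mul(-4, a)) = Mul(-3, a))
Function('X')(Y, E) = Add(-18, Mul(-10, E), Mul(-3, Pow(E, 2))) (Function('X')(Y, E) = Add(Mul(-3, Add(6, Pow(E, 2), Mul(5, E))), Mul(5, E)) = Add(Add(-18, Mul(-15, E), Mul(-3, Pow(E, 2))), Mul(5, E)) = Add(-18, Mul(-10, E), Mul(-3, Pow(E, 2))))
Add(-3191, Mul(-1, Function('X')(5, Function('J')(-4)))) = Add(-3191, Mul(-1, Add(-18, Mul(-10, -4), Mul(-3, Pow(-4, 2))))) = Add(-3191, Mul(-1, Add(-18, 40, Mul(-3, 16)))) = Add(-3191, Mul(-1, Add(-18, 40, -48))) = Add(-3191, Mul(-1, -26)) = Add(-3191, 26) = -3165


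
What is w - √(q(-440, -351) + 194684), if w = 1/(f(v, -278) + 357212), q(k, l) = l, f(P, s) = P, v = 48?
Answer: 1/357260 - √194333 ≈ -440.83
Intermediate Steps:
w = 1/357260 (w = 1/(48 + 357212) = 1/357260 ≈ 2.7991e-6)
w - √(q(-440, -351) + 194684) = 1/357260 - √(-351 + 194684) = 1/357260 - √194333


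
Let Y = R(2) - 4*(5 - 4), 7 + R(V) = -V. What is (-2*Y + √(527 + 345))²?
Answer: 1548 + 104*√218 ≈ 3083.5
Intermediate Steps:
R(V) = -7 - V
Y = -13 (Y = (-7 - 1*2) - 4*(5 - 4) = (-7 - 2) - 4*1 = -9 - 4 = -13)
(-2*Y + √(527 + 345))² = (-2*(-13) + √(527 + 345))² = (26 + √872)² = (26 + 2*√218)²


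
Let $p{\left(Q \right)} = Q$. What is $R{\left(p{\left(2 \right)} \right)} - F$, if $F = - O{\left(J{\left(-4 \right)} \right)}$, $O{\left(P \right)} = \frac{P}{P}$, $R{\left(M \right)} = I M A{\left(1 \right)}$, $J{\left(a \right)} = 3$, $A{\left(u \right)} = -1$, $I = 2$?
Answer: $-3$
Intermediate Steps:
$R{\left(M \right)} = - 2 M$ ($R{\left(M \right)} = 2 M \left(-1\right) = - 2 M$)
$O{\left(P \right)} = 1$
$F = -1$ ($F = \left(-1\right) 1 = -1$)
$R{\left(p{\left(2 \right)} \right)} - F = \left(-2\right) 2 - -1 = -4 + 1 = -3$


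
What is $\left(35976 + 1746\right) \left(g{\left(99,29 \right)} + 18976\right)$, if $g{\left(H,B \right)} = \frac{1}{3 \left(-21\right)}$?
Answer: $\frac{15032053538}{21} \approx 7.1581 \cdot 10^{8}$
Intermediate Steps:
$g{\left(H,B \right)} = - \frac{1}{63}$ ($g{\left(H,B \right)} = \frac{1}{-63} = - \frac{1}{63}$)
$\left(35976 + 1746\right) \left(g{\left(99,29 \right)} + 18976\right) = \left(35976 + 1746\right) \left(- \frac{1}{63} + 18976\right) = 37722 \cdot \frac{1195487}{63} = \frac{15032053538}{21}$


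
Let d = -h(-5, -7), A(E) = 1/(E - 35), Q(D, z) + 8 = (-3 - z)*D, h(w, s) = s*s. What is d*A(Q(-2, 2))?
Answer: 49/33 ≈ 1.4848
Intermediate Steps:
h(w, s) = s²
Q(D, z) = -8 + D*(-3 - z) (Q(D, z) = -8 + (-3 - z)*D = -8 + D*(-3 - z))
A(E) = 1/(-35 + E)
d = -49 (d = -1*(-7)² = -1*49 = -49)
d*A(Q(-2, 2)) = -49/(-35 + (-8 - 3*(-2) - 1*(-2)*2)) = -49/(-35 + (-8 + 6 + 4)) = -49/(-35 + 2) = -49/(-33) = -49*(-1/33) = 49/33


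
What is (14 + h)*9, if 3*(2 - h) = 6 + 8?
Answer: 102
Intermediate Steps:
h = -8/3 (h = 2 - (6 + 8)/3 = 2 - ⅓*14 = 2 - 14/3 = -8/3 ≈ -2.6667)
(14 + h)*9 = (14 - 8/3)*9 = (34/3)*9 = 102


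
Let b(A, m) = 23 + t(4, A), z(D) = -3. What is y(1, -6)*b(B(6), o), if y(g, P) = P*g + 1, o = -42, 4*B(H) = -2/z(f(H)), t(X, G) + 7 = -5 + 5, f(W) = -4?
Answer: -80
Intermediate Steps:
t(X, G) = -7 (t(X, G) = -7 + (-5 + 5) = -7 + 0 = -7)
B(H) = 1/6 (B(H) = (-2/(-3))/4 = (-2*(-1/3))/4 = (1/4)*(2/3) = 1/6)
y(g, P) = 1 + P*g
b(A, m) = 16 (b(A, m) = 23 - 7 = 16)
y(1, -6)*b(B(6), o) = (1 - 6*1)*16 = (1 - 6)*16 = -5*16 = -80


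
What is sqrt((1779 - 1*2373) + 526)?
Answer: 2*I*sqrt(17) ≈ 8.2462*I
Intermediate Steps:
sqrt((1779 - 1*2373) + 526) = sqrt((1779 - 2373) + 526) = sqrt(-594 + 526) = sqrt(-68) = 2*I*sqrt(17)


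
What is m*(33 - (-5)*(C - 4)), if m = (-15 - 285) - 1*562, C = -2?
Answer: -2586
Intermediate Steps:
m = -862 (m = -300 - 562 = -862)
m*(33 - (-5)*(C - 4)) = -862*(33 - (-5)*(-2 - 4)) = -862*(33 - (-5)*(-6)) = -862*(33 - 1*30) = -862*(33 - 30) = -862*3 = -2586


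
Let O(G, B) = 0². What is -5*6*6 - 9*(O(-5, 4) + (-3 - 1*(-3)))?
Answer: -180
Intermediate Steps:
O(G, B) = 0
-5*6*6 - 9*(O(-5, 4) + (-3 - 1*(-3))) = -5*6*6 - 9*(0 + (-3 - 1*(-3))) = -30*6 - 9*(0 + (-3 + 3)) = -180 - 9*(0 + 0) = -180 - 9*0 = -180 - 1*0 = -180 + 0 = -180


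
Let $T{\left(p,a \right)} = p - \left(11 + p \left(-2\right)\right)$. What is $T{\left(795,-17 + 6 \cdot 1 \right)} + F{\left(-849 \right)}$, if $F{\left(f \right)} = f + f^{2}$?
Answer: $722326$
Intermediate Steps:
$T{\left(p,a \right)} = -11 + 3 p$ ($T{\left(p,a \right)} = p - \left(11 - 2 p\right) = p + \left(-11 + 2 p\right) = -11 + 3 p$)
$T{\left(795,-17 + 6 \cdot 1 \right)} + F{\left(-849 \right)} = \left(-11 + 3 \cdot 795\right) - 849 \left(1 - 849\right) = \left(-11 + 2385\right) - -719952 = 2374 + 719952 = 722326$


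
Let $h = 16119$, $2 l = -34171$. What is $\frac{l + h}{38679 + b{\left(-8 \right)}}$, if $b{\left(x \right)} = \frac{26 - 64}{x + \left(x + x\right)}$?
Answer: $- \frac{11598}{464167} \approx -0.024987$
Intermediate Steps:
$b{\left(x \right)} = - \frac{38}{3 x}$ ($b{\left(x \right)} = - \frac{38}{x + 2 x} = - \frac{38}{3 x}$)
$l = - \frac{34171}{2}$ ($l = \frac{1}{2} \left(-34171\right) = - \frac{34171}{2} \approx -17086.0$)
$\frac{l + h}{38679 + b{\left(-8 \right)}} = \frac{- \frac{34171}{2} + 16119}{38679 - \frac{38}{3 \left(-8\right)}} = - \frac{1933}{2 \left(38679 - - \frac{19}{12}\right)} = - \frac{1933}{2 \left(38679 + \frac{19}{12}\right)} = - \frac{1933}{2 \cdot \frac{464167}{12}} = \left(- \frac{1933}{2}\right) \frac{12}{464167} = - \frac{11598}{464167}$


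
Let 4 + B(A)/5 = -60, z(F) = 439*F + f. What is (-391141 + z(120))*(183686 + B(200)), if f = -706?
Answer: -62191696122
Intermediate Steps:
z(F) = -706 + 439*F (z(F) = 439*F - 706 = -706 + 439*F)
B(A) = -320 (B(A) = -20 + 5*(-60) = -20 - 300 = -320)
(-391141 + z(120))*(183686 + B(200)) = (-391141 + (-706 + 439*120))*(183686 - 320) = (-391141 + (-706 + 52680))*183366 = (-391141 + 51974)*183366 = -339167*183366 = -62191696122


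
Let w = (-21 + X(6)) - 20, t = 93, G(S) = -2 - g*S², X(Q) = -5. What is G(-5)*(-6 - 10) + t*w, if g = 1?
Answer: -3846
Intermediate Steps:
G(S) = -2 - S²
w = -46 (w = (-21 - 5) - 20 = -26 - 20 = -46)
G(-5)*(-6 - 10) + t*w = (-2 - 1*(-5)²)*(-6 - 10) + 93*(-46) = (-2 - 1*25)*(-16) - 4278 = (-2 - 25)*(-16) - 4278 = -27*(-16) - 4278 = 432 - 4278 = -3846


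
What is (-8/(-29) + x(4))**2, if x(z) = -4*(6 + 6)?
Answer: 1915456/841 ≈ 2277.6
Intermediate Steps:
x(z) = -48 (x(z) = -4*12 = -48)
(-8/(-29) + x(4))**2 = (-8/(-29) - 48)**2 = (-8*(-1/29) - 48)**2 = (8/29 - 48)**2 = (-1384/29)**2 = 1915456/841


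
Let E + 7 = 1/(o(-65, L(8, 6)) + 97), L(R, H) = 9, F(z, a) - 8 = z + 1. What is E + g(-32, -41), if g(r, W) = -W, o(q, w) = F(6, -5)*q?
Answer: 29851/878 ≈ 33.999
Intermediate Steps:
F(z, a) = 9 + z (F(z, a) = 8 + (z + 1) = 8 + (1 + z) = 9 + z)
o(q, w) = 15*q (o(q, w) = (9 + 6)*q = 15*q)
E = -6147/878 (E = -7 + 1/(15*(-65) + 97) = -7 + 1/(-975 + 97) = -7 + 1/(-878) = -7 - 1/878 = -6147/878 ≈ -7.0011)
E + g(-32, -41) = -6147/878 - 1*(-41) = -6147/878 + 41 = 29851/878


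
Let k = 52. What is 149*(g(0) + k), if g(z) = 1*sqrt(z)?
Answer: 7748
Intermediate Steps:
g(z) = sqrt(z)
149*(g(0) + k) = 149*(sqrt(0) + 52) = 149*(0 + 52) = 149*52 = 7748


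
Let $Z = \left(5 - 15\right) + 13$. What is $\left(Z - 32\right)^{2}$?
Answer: $841$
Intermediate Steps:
$Z = 3$ ($Z = -10 + 13 = 3$)
$\left(Z - 32\right)^{2} = \left(3 - 32\right)^{2} = \left(-29\right)^{2} = 841$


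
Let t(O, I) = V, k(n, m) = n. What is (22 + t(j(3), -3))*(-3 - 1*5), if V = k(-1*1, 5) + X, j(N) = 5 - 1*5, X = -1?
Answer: -160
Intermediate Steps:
j(N) = 0 (j(N) = 5 - 5 = 0)
V = -2 (V = -1*1 - 1 = -1 - 1 = -2)
t(O, I) = -2
(22 + t(j(3), -3))*(-3 - 1*5) = (22 - 2)*(-3 - 1*5) = 20*(-3 - 5) = 20*(-8) = -160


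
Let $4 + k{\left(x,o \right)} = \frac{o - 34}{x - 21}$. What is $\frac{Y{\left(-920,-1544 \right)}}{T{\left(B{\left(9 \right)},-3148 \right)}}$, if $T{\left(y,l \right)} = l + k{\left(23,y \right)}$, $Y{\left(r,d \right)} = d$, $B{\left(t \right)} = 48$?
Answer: $\frac{1544}{3145} \approx 0.49094$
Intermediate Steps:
$k{\left(x,o \right)} = -4 + \frac{-34 + o}{-21 + x}$ ($k{\left(x,o \right)} = -4 + \frac{o - 34}{x - 21} = -4 + \frac{-34 + o}{-21 + x}$)
$T{\left(y,l \right)} = -21 + l + \frac{y}{2}$ ($T{\left(y,l \right)} = l + \frac{50 + y - 92}{-21 + 23} = l + \frac{50 + y - 92}{2} = l + \frac{-42 + y}{2} = l + \left(-21 + \frac{y}{2}\right) = -21 + l + \frac{y}{2}$)
$\frac{Y{\left(-920,-1544 \right)}}{T{\left(B{\left(9 \right)},-3148 \right)}} = - \frac{1544}{-21 - 3148 + \frac{1}{2} \cdot 48} = - \frac{1544}{-21 - 3148 + 24} = - \frac{1544}{-3145} = \left(-1544\right) \left(- \frac{1}{3145}\right) = \frac{1544}{3145}$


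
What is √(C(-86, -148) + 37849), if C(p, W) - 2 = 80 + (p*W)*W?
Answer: I*√1845813 ≈ 1358.6*I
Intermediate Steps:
C(p, W) = 82 + p*W² (C(p, W) = 2 + (80 + (p*W)*W) = 2 + (80 + (W*p)*W) = 2 + (80 + p*W²) = 82 + p*W²)
√(C(-86, -148) + 37849) = √((82 - 86*(-148)²) + 37849) = √((82 - 86*21904) + 37849) = √((82 - 1883744) + 37849) = √(-1883662 + 37849) = √(-1845813) = I*√1845813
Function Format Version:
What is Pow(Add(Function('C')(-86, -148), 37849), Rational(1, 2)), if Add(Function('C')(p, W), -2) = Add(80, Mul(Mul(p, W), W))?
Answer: Mul(I, Pow(1845813, Rational(1, 2))) ≈ Mul(1358.6, I)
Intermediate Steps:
Function('C')(p, W) = Add(82, Mul(p, Pow(W, 2))) (Function('C')(p, W) = Add(2, Add(80, Mul(Mul(p, W), W))) = Add(2, Add(80, Mul(Mul(W, p), W))) = Add(2, Add(80, Mul(p, Pow(W, 2)))) = Add(82, Mul(p, Pow(W, 2))))
Pow(Add(Function('C')(-86, -148), 37849), Rational(1, 2)) = Pow(Add(Add(82, Mul(-86, Pow(-148, 2))), 37849), Rational(1, 2)) = Pow(Add(Add(82, Mul(-86, 21904)), 37849), Rational(1, 2)) = Pow(Add(Add(82, -1883744), 37849), Rational(1, 2)) = Pow(Add(-1883662, 37849), Rational(1, 2)) = Pow(-1845813, Rational(1, 2)) = Mul(I, Pow(1845813, Rational(1, 2)))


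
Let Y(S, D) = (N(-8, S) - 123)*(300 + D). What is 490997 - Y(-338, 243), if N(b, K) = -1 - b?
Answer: 553985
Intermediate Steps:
Y(S, D) = -34800 - 116*D (Y(S, D) = ((-1 - 1*(-8)) - 123)*(300 + D) = ((-1 + 8) - 123)*(300 + D) = (7 - 123)*(300 + D) = -116*(300 + D) = -34800 - 116*D)
490997 - Y(-338, 243) = 490997 - (-34800 - 116*243) = 490997 - (-34800 - 28188) = 490997 - 1*(-62988) = 490997 + 62988 = 553985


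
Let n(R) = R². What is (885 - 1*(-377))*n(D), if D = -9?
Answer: 102222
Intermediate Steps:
(885 - 1*(-377))*n(D) = (885 - 1*(-377))*(-9)² = (885 + 377)*81 = 1262*81 = 102222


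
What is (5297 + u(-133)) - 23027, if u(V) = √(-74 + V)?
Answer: -17730 + 3*I*√23 ≈ -17730.0 + 14.387*I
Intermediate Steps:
(5297 + u(-133)) - 23027 = (5297 + √(-74 - 133)) - 23027 = (5297 + √(-207)) - 23027 = (5297 + 3*I*√23) - 23027 = -17730 + 3*I*√23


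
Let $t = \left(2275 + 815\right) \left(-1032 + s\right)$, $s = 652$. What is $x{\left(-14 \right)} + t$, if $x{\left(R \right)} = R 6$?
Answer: $-1174284$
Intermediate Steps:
$x{\left(R \right)} = 6 R$
$t = -1174200$ ($t = \left(2275 + 815\right) \left(-1032 + 652\right) = 3090 \left(-380\right) = -1174200$)
$x{\left(-14 \right)} + t = 6 \left(-14\right) - 1174200 = -84 - 1174200 = -1174284$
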